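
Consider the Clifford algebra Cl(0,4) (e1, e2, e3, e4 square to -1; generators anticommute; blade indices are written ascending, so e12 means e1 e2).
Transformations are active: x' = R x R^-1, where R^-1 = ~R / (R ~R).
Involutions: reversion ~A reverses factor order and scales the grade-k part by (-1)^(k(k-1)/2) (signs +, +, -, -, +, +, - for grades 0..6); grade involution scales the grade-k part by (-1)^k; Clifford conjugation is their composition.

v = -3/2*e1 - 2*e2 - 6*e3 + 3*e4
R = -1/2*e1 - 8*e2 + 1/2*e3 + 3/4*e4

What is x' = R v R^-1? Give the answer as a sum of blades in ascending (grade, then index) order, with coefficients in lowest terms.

~R = -1/2*e1 - 8*e2 + 1/2*e3 + 3/4*e4, and R ~R = -1041/16, so R^-1 = ~R / (-1041/16).
R v = -16 - 11*e12 + 15/4*e13 - 3/8*e14 + 49*e23 - 45/2*e24 + 6*e34
Answer: 2611/2082*e1 - 2014/1041*e2 + 6502/1041*e3 - 913/347*e4


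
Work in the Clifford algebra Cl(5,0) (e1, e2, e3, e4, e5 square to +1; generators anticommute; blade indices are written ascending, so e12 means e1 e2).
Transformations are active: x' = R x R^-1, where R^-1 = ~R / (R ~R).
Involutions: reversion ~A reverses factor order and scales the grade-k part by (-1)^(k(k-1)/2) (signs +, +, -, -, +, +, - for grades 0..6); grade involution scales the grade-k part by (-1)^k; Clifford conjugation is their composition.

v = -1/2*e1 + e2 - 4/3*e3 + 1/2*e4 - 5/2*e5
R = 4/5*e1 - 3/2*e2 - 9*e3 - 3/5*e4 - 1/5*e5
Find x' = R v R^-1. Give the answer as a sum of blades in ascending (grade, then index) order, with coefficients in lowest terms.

~R = 4/5*e1 - 3/2*e2 - 9*e3 - 3/5*e4 - 1/5*e5, and R ~R = 8429/100, so R^-1 = ~R / (8429/100).
R v = 103/10 + 1/20*e12 - 167/30*e13 + 1/10*e14 - 21/10*e15 + 11*e23 - 3/20*e24 + 79/20*e25 - 53/10*e34 + 667/30*e35 + 8/5*e45
Answer: 11725/16858*e1 - 11519/8429*e2 - 21904/25287*e3 - 10901/16858*e4 + 41321/16858*e5


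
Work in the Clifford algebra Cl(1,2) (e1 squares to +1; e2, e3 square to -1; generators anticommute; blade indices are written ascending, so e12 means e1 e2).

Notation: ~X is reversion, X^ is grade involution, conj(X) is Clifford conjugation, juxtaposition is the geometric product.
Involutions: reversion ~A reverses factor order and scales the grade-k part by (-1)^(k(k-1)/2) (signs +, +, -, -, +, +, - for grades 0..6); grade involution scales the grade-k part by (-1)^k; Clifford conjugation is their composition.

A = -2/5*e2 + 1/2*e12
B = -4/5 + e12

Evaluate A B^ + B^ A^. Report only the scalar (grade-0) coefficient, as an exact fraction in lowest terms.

first term: 1/2 - 2/5*e1 + 8/25*e2 - 2/5*e12
second term: 1/2 - 2/5*e1 - 8/25*e2 - 2/5*e12
Answer: 1


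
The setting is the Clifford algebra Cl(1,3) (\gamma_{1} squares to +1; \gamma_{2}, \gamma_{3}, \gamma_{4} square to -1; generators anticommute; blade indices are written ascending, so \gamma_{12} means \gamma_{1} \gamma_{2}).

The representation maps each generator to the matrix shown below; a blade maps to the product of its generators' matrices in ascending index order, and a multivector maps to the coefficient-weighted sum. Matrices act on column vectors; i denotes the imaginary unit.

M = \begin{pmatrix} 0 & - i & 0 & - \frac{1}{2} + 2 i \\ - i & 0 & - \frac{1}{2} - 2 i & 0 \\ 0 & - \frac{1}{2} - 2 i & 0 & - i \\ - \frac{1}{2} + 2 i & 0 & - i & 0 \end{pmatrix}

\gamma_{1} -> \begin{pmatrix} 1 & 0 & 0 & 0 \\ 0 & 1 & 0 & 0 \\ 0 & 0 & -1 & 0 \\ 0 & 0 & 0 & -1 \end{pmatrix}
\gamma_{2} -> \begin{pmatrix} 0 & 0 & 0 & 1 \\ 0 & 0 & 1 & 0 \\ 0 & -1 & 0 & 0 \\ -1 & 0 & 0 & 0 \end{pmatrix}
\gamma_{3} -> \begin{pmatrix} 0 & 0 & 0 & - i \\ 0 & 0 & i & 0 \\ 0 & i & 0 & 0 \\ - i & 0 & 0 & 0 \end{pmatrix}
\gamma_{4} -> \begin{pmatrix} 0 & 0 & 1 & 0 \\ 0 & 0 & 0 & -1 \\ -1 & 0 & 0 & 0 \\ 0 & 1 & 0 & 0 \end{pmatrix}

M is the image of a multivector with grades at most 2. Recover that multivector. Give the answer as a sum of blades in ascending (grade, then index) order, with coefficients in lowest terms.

Method: the blade images are trace-orthogonal — tr(rho(e_A) rho(e_B)^-1) = 4 if A = B and 0 otherwise — and rho(e_A)^-1 = (e_A)^2 * rho(e_A) with (e_A)^2 = +1 or -1, so the coefficient of e_A in the preimage is (e_A)^2 * tr(M rho(e_A))/4.
Nonzero projections over blades of grade <= 2: \gamma_{3}: (\gamma_{3})^2 = -1, tr(M rho(\gamma_{3})) = 8, coefficient -2; \gamma_{12}: (\gamma_{12})^2 = +1, tr(M rho(\gamma_{12})) = -2, coefficient -\frac{1}{2}; \gamma_{34}: (\gamma_{34})^2 = -1, tr(M rho(\gamma_{34})) = -4, coefficient 1. Every other blade of grade <= 2 projects to 0.
Answer: -2 \gamma_{3} - \frac{1}{2} \gamma_{12} + \gamma_{34}


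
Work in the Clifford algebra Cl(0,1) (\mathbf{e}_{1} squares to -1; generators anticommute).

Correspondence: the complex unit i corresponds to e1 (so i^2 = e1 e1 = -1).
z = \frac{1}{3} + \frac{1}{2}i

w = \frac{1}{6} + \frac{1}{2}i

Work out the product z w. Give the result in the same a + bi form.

In blades: z = \frac{1}{3} + \frac{1}{2} e_{1}, w = \frac{1}{6} + \frac{1}{2} e_{1}.
Distribute z over w term by term (generator squares from the signature, products reordered to ascending indices): (\frac{1}{3})*w = \frac{1}{18} + \frac{1}{6} e_{1}; (\frac{1}{2} e_{1})*w = -\frac{1}{4} + \frac{1}{12} e_{1}.
Sum: -\frac{7}{36} + \frac{1}{4} e_{1}; translating back through the correspondence:
Answer: -\frac{7}{36} + \frac{1}{4}i


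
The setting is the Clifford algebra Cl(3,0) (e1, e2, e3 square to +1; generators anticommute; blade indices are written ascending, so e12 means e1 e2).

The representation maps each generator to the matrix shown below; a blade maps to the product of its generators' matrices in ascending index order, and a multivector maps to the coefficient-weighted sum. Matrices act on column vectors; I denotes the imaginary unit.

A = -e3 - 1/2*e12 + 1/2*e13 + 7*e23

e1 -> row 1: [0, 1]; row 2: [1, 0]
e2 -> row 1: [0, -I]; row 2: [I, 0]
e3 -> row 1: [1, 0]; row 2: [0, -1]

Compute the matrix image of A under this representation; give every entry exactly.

Bivector images (products of the table entries): rho(e12) = rho(e1)rho(e2) = row 1: [I, 0]; row 2: [0, -I]; rho(e13) = rho(e1)rho(e3) = row 1: [0, -1]; row 2: [1, 0]; rho(e23) = rho(e2)rho(e3) = row 1: [0, I]; row 2: [I, 0].
M = (-1)*rho(e3) + (-1/2)*rho(e12) + (1/2)*rho(e13) + (7)*rho(e23), summed entrywise:
Answer: row 1: [-1 - I/2, -1/2 + 7*I]; row 2: [1/2 + 7*I, 1 + I/2]


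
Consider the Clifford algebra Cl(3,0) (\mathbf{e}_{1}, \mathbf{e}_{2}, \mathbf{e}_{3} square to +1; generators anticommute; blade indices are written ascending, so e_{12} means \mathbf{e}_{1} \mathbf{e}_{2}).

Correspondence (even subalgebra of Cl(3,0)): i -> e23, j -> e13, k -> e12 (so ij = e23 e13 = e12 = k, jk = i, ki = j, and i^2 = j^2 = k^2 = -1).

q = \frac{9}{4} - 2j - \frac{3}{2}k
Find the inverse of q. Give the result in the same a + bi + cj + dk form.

In blades: q = \frac{9}{4} - \frac{3}{2} e_{12} - 2 e_{13}.
With qbar = \frac{9}{4} + \frac{3}{2} e_{12} + 2 e_{13} (scalar fixed, mapped units negated), q qbar = \frac{181}{16} (the sum of squared coefficients), so q^-1 = qbar / (\frac{181}{16}) = \frac{36}{181} + \frac{24}{181} e_{12} + \frac{32}{181} e_{13}; translating back:
Answer: \frac{36}{181} + \frac{32}{181}j + \frac{24}{181}k


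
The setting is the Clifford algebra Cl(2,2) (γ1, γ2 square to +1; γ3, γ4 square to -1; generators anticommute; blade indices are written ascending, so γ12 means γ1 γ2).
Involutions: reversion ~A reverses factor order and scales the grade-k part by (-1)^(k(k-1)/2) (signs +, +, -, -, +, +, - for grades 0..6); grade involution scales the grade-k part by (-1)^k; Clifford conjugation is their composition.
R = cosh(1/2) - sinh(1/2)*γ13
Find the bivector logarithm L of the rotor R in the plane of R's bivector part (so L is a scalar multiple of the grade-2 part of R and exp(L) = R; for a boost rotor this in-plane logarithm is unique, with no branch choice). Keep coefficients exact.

The scalar part of R is cosh(1/2), which fixes the rapidity magnitude through cosh (cosh is even, so it cannot fix the sign — the bivector part carries that); dividing the bivector part by sinh of the rapidity gives the plane, and L = rapidity * plane, where the joint sign ambiguity of (rapidity, plane) cancels in the product.
Concretely: cosh(rapidity) = cosh(1/2) gives rapidity = ±1/2, and since rapidity/sinh(rapidity) is even the sign is immaterial: L = (rapidity/sinh(rapidity)) * <R>_2 = (1/(2*sinh(1/2))) * <R>_2.
Answer: -1/2*γ13


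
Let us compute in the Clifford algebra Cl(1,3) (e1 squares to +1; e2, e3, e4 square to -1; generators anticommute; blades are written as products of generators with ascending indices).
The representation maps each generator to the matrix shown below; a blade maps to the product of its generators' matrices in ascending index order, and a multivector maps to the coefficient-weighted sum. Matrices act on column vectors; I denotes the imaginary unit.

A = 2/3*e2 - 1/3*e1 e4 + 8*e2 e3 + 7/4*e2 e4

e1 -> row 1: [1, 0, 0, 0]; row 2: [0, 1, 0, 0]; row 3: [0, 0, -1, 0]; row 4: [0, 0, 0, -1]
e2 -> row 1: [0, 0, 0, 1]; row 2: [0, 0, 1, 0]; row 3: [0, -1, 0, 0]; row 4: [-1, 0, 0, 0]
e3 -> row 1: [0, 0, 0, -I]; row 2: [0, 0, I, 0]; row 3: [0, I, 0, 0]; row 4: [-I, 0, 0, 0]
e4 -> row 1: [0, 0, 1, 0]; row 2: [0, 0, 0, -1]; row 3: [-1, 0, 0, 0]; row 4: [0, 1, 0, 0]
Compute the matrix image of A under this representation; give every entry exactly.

Bivector images (products of the table entries): rho(e1 e4) = rho(e1)rho(e4) = row 1: [0, 0, 1, 0]; row 2: [0, 0, 0, -1]; row 3: [1, 0, 0, 0]; row 4: [0, -1, 0, 0]; rho(e2 e3) = rho(e2)rho(e3) = row 1: [-I, 0, 0, 0]; row 2: [0, I, 0, 0]; row 3: [0, 0, -I, 0]; row 4: [0, 0, 0, I]; rho(e2 e4) = rho(e2)rho(e4) = row 1: [0, 1, 0, 0]; row 2: [-1, 0, 0, 0]; row 3: [0, 0, 0, 1]; row 4: [0, 0, -1, 0].
M = (2/3)*rho(e2) + (-1/3)*rho(e1 e4) + (8)*rho(e2 e3) + (7/4)*rho(e2 e4), summed entrywise:
Answer: row 1: [-8*I, 7/4, -1/3, 2/3]; row 2: [-7/4, 8*I, 2/3, 1/3]; row 3: [-1/3, -2/3, -8*I, 7/4]; row 4: [-2/3, 1/3, -7/4, 8*I]


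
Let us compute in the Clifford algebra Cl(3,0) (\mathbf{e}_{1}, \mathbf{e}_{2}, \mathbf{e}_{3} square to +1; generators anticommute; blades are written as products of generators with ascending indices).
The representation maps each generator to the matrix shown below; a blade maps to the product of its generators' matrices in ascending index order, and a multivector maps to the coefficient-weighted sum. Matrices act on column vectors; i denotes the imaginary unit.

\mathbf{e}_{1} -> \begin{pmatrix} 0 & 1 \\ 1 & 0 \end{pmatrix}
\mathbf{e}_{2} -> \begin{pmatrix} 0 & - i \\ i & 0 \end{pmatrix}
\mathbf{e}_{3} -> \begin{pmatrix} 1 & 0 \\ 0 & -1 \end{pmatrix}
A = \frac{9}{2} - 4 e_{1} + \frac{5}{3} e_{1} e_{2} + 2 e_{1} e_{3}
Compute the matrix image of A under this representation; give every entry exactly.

Bivector images (products of the table entries): rho(e_{1} e_{2}) = rho(\mathbf{e}_{1})rho(\mathbf{e}_{2}) = \begin{pmatrix} i & 0 \\ 0 & - i \end{pmatrix}; rho(e_{1} e_{3}) = rho(\mathbf{e}_{1})rho(\mathbf{e}_{3}) = \begin{pmatrix} 0 & -1 \\ 1 & 0 \end{pmatrix}.
M = (\frac{9}{2})*1 + (-4)*rho(e_{1}) + (\frac{5}{3})*rho(e_{1} e_{2}) + (2)*rho(e_{1} e_{3}), summed entrywise (1 is the identity matrix):
Answer: \begin{pmatrix} \frac{9}{2} + \frac{5 i}{3} & -6 \\ -2 & \frac{9}{2} - \frac{5 i}{3} \end{pmatrix}


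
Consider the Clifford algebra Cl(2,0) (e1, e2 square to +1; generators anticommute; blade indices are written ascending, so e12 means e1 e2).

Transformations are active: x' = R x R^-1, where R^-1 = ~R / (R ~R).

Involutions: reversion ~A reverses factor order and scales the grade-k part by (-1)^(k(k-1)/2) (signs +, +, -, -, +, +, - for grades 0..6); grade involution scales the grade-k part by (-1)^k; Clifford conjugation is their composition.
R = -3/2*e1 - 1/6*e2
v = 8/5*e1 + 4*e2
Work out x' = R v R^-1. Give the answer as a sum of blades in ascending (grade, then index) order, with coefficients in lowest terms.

~R = -3/2*e1 - 1/6*e2, and R ~R = 41/18, so R^-1 = ~R / (41/18).
R v = -46/15 - 86/15*e12
Answer: 100/41*e1 - 728/205*e2


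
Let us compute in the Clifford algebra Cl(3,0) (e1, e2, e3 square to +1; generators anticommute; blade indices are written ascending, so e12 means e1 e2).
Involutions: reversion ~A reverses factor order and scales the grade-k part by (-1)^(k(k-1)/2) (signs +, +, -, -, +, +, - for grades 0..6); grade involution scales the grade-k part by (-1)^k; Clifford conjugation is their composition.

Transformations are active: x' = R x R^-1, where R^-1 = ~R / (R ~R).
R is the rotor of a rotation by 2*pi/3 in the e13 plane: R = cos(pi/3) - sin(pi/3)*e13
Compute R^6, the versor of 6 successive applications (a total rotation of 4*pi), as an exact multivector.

Half-angle bookkeeping: 6 applications in e13 add up to rotor phase 6*pi/3 = 2*pi, so R^6 = cos(2*pi) - sin(2*pi)*e13.
cos(2*pi) = 1 and sin(2*pi) = 0, so R^6 = 1. The total rotation 4*pi is 2 full turns, so every vector returns to itself, yet the rotor is +1, back on the identity sheet (an even number of 2*pi turns).
Answer: 1


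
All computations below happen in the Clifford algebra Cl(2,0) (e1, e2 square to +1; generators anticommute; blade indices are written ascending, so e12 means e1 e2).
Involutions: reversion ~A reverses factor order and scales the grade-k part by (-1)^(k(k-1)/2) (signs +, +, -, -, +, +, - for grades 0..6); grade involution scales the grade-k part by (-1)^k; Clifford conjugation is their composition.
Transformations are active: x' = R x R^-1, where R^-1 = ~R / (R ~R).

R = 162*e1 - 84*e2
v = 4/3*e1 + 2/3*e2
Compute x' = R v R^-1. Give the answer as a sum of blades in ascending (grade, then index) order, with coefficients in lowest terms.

~R = 162*e1 - 84*e2, and R ~R = 33300, so R^-1 = ~R / (33300).
R v = 160 + 220*e12
Answer: 124/555*e1 - 818/555*e2


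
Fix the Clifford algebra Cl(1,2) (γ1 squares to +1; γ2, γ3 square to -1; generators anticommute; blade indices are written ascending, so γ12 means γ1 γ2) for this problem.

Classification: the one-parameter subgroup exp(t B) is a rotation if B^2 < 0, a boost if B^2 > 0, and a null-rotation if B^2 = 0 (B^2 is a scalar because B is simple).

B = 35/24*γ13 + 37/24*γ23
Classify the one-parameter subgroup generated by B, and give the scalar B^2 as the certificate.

B^2 term by term: the squares give (35/24)^2*(γ13)^2 + (37/24)^2*(γ23)^2 = 1225/576*(+1) + 1369/576*(-1) = -1/4 (each basis 2-blade squares to minus the product of its generators' squares); cross terms between blades sharing an index anticommute and cancel. So B^2 = -1/4.
Answer: rotation, certificate B^2 = -1/4. Key observation: B^2 = -1/4 is a conjugation invariant, so its sign decides the class regardless of the surface form of B.


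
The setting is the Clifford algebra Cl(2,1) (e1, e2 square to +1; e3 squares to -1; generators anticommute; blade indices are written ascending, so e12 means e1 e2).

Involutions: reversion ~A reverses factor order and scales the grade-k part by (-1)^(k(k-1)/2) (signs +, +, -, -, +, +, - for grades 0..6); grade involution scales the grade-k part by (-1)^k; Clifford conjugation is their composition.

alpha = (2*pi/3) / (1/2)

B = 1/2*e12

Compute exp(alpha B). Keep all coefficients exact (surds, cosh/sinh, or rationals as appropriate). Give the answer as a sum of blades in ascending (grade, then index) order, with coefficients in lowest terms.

B^2 = (1/2)^2*(e12)^2 = 1/4*(-1) = -1/4 (a basis 2-blade squares to minus the product of its generators' squares).
B^2 = -1/4 — B^2 < 0, so the exponential closes trigonometrically: l = 1/2, alpha*l = 2*pi/3, so exp(alpha B) = cos(2*pi/3) + (sin(2*pi/3)/(1/2))*B = -1/2 + (sqrt(3))*B.
Answer: -1/2 + sqrt(3)/2*e12


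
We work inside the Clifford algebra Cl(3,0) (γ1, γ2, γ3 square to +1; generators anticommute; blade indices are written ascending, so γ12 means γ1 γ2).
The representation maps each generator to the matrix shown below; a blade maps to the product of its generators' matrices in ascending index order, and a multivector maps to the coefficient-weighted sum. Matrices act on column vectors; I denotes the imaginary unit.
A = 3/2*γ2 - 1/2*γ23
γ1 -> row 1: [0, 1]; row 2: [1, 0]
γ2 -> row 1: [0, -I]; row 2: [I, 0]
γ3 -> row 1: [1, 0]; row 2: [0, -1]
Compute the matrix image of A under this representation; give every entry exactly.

Bivector images (products of the table entries): rho(γ23) = rho(γ2)rho(γ3) = row 1: [0, I]; row 2: [I, 0].
M = (3/2)*rho(γ2) + (-1/2)*rho(γ23), summed entrywise:
Answer: row 1: [0, -2*I]; row 2: [I, 0]


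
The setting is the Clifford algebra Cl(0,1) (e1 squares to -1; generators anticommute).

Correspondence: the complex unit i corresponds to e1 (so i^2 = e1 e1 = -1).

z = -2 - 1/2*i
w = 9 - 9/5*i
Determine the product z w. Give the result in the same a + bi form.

In blades: z = -2 - 1/2*e1, w = 9 - 9/5*e1.
Distribute z over w term by term (generator squares from the signature, products reordered to ascending indices): (-2)*w = -18 + 18/5*e1; (-1/2*e1)*w = -9/10 - 9/2*e1.
Sum: -189/10 - 9/10*e1; translating back through the correspondence:
Answer: -189/10 - 9/10*i


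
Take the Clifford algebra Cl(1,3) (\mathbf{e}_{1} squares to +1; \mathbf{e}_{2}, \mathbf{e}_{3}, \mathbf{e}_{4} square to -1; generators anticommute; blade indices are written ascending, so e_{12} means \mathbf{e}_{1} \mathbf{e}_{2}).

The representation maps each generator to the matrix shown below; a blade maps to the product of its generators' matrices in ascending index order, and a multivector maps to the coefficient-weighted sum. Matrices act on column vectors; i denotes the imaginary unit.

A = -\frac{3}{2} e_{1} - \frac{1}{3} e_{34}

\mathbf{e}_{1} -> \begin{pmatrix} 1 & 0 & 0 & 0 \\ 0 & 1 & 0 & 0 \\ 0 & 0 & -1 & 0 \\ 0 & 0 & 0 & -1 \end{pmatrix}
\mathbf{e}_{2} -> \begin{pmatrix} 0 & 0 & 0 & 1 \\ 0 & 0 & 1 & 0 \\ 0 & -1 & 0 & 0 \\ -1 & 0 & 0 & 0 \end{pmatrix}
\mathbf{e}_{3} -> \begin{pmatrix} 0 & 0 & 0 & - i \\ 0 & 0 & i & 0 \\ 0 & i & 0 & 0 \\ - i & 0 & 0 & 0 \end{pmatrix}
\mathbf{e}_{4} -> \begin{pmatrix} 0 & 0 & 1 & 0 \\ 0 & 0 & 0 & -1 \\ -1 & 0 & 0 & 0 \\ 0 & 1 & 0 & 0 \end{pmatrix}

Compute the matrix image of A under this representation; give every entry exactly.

Bivector images (products of the table entries): rho(e_{34}) = rho(\mathbf{e}_{3})rho(\mathbf{e}_{4}) = \begin{pmatrix} 0 & - i & 0 & 0 \\ - i & 0 & 0 & 0 \\ 0 & 0 & 0 & - i \\ 0 & 0 & - i & 0 \end{pmatrix}.
M = (-\frac{3}{2})*rho(e_{1}) + (-\frac{1}{3})*rho(e_{34}), summed entrywise:
Answer: \begin{pmatrix} - \frac{3}{2} & \frac{i}{3} & 0 & 0 \\ \frac{i}{3} & - \frac{3}{2} & 0 & 0 \\ 0 & 0 & \frac{3}{2} & \frac{i}{3} \\ 0 & 0 & \frac{i}{3} & \frac{3}{2} \end{pmatrix}


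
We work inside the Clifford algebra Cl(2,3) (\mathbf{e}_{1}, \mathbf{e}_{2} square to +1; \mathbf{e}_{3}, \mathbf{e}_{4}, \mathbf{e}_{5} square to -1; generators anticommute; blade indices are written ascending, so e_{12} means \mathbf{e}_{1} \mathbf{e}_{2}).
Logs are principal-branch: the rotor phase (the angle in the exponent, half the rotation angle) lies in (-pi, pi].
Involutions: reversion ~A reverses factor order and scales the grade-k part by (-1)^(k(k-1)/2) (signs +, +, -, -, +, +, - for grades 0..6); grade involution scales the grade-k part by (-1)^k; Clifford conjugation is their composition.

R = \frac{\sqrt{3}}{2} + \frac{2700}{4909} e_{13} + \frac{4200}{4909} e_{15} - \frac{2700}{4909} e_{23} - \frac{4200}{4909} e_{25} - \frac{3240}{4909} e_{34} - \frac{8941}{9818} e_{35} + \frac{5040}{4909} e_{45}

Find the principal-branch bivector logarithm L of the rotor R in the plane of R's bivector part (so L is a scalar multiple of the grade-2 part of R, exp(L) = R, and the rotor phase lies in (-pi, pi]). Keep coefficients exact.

The scalar part of R is \frac{\sqrt{3}}{2}, so the principal-branch rotor phase is pinned; divide the bivector part by its sine to get the unit plane — L is the phase times that plane.
Concretely: cos(phase) = \frac{\sqrt{3}}{2} gives phase = ±\frac{\pi}{6}, and since phase/sin(phase) is even the sign is immaterial: L = (phase/sin(phase)) * <R>_2 = (\frac{\pi}{3}) * <R>_2.
Answer: \frac{900 \pi}{4909} e_{13} + \frac{1400 \pi}{4909} e_{15} - \frac{900 \pi}{4909} e_{23} - \frac{1400 \pi}{4909} e_{25} - \frac{1080 \pi}{4909} e_{34} - \frac{8941 \pi}{29454} e_{35} + \frac{1680 \pi}{4909} e_{45}


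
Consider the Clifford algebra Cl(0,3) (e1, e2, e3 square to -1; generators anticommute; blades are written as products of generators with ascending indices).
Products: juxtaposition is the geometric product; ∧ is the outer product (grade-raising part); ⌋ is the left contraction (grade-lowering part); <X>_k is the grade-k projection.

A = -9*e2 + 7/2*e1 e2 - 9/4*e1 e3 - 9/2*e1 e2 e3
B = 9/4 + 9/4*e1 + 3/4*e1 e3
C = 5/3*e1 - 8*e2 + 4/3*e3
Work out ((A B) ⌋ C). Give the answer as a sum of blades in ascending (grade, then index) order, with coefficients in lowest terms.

step 1: 27/16 - 63/4*e2 - 81/16*e3 + 225/8*e1 e2 - 81/16*e1 e3 + 51/4*e2 e3 - 27/8*e1 e2 e3
step 2: -477/4 + 45/16*e1 - 27/2*e2 + 9/4*e3
Answer: -477/4 + 45/16*e1 - 27/2*e2 + 9/4*e3


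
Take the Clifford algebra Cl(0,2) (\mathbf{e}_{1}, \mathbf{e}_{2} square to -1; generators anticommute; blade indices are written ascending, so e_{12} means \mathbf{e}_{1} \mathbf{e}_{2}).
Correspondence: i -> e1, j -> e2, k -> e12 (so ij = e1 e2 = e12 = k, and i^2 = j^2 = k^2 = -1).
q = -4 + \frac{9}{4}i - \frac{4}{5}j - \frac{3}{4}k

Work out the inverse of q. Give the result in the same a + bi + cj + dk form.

In blades: q = -4 + \frac{9}{4} e_{1} - \frac{4}{5} e_{2} - \frac{3}{4} e_{12}.
With qbar = -4 - \frac{9}{4} e_{1} + \frac{4}{5} e_{2} + \frac{3}{4} e_{12} (scalar fixed, mapped units negated), q qbar = \frac{4453}{200} (the sum of squared coefficients), so q^-1 = qbar / (\frac{4453}{200}) = -\frac{800}{4453} - \frac{450}{4453} e_{1} + \frac{160}{4453} e_{2} + \frac{150}{4453} e_{12}; translating back:
Answer: -\frac{800}{4453} - \frac{450}{4453}i + \frac{160}{4453}j + \frac{150}{4453}k


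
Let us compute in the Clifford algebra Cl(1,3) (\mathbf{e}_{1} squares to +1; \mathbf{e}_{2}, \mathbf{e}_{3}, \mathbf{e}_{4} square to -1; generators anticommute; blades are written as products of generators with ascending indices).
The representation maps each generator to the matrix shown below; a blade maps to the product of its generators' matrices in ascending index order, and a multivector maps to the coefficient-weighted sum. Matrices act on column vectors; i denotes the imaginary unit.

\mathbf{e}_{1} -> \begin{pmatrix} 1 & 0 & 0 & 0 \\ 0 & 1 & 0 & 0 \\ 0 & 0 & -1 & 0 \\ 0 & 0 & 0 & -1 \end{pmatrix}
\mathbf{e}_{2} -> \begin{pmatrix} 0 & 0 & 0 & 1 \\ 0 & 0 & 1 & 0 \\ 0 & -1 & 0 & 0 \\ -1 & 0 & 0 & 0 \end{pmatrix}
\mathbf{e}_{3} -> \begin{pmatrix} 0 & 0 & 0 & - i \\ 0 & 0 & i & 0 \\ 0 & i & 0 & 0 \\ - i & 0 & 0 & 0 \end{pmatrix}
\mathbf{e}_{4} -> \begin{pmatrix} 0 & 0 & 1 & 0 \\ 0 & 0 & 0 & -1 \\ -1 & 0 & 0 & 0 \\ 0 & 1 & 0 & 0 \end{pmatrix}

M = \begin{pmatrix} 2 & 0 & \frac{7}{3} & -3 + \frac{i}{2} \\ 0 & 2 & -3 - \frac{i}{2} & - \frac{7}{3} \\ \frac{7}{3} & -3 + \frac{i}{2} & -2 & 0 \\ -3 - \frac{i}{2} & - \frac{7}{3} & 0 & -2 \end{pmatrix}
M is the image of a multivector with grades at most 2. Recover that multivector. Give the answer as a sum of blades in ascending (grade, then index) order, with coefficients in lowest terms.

Method: the blade images are trace-orthogonal — tr(rho(e_A) rho(e_B)^-1) = 4 if A = B and 0 otherwise — and rho(e_A)^-1 = (e_A)^2 * rho(e_A) with (e_A)^2 = +1 or -1, so the coefficient of e_A in the preimage is (e_A)^2 * tr(M rho(e_A))/4.
Nonzero projections over blades of grade <= 2: e_{1}: (e_{1})^2 = +1, tr(M rho(e_{1})) = 8, coefficient 2; e_{1} e_{2}: (e_{1} e_{2})^2 = +1, tr(M rho(e_{1} e_{2})) = -12, coefficient -3; e_{1} e_{3}: (e_{1} e_{3})^2 = +1, tr(M rho(e_{1} e_{3})) = -2, coefficient -\frac{1}{2}; e_{1} e_{4}: (e_{1} e_{4})^2 = +1, tr(M rho(e_{1} e_{4})) = \frac{28}{3}, coefficient \frac{7}{3}. Every other blade of grade <= 2 projects to 0.
Answer: 2 e_{1} - 3 e_{1} e_{2} - \frac{1}{2} e_{1} e_{3} + \frac{7}{3} e_{1} e_{4}


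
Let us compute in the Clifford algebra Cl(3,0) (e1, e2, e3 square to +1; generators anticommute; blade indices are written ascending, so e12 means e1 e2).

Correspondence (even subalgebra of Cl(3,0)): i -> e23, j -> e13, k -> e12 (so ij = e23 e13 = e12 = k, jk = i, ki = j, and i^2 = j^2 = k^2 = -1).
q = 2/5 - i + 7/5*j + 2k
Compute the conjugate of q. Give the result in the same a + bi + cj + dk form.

In blades: q = 2/5 + 2*e12 + 7/5*e13 - e23.
Quaternion conjugation is reversion on the even subalgebra: the scalar is fixed and every grade-2 blade flips sign, giving 2/5 - 2*e12 - 7/5*e13 + e23; translating back:
Answer: 2/5 + i - 7/5*j - 2k


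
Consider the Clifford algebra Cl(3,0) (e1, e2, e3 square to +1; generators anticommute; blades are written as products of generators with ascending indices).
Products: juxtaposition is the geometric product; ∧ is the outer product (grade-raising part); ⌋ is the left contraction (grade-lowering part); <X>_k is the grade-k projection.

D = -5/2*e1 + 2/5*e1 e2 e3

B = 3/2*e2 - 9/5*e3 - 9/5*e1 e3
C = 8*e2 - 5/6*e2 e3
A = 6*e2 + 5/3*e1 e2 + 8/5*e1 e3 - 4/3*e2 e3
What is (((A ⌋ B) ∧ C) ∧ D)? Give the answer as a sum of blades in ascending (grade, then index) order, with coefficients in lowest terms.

step 1: 297/25
step 2: 2376/25*e2 - 99/10*e2 e3
step 3: 1188/5*e1 e2 + 99/4*e1 e2 e3
Answer: 1188/5*e1 e2 + 99/4*e1 e2 e3


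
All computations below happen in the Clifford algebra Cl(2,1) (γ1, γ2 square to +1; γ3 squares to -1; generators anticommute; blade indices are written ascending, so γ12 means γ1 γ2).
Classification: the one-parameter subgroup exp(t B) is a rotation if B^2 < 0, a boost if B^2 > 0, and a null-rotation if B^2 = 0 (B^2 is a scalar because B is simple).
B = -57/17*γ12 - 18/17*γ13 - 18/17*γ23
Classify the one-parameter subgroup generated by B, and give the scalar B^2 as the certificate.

B^2 term by term: the squares give (-57/17)^2*(γ12)^2 + (-18/17)^2*(γ13)^2 + (-18/17)^2*(γ23)^2 = 3249/289*(-1) + 324/289*(+1) + 324/289*(+1) = -9 (each basis 2-blade squares to minus the product of its generators' squares); cross terms between blades sharing an index anticommute and cancel. So B^2 = -9.
Answer: rotation, certificate B^2 = -9. Because -9 is invariant under every versor sandwich, the classification follows from its sign alone.


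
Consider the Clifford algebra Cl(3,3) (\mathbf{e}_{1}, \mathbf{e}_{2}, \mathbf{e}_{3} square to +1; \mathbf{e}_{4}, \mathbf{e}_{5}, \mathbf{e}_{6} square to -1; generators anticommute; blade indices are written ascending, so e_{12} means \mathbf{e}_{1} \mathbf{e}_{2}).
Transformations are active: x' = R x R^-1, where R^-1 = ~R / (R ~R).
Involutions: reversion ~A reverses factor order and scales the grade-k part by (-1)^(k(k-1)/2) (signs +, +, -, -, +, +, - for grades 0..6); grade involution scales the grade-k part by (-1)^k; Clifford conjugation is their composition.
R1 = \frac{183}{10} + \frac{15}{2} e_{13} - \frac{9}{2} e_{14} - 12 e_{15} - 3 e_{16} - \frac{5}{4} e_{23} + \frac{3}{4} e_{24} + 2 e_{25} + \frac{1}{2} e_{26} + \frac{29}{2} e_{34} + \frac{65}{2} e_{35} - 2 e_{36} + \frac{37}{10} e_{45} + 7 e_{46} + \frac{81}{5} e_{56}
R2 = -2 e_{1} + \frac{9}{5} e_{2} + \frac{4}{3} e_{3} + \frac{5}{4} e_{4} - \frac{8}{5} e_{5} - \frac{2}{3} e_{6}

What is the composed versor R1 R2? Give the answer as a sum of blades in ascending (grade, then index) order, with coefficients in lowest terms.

Distribute over the terms of R2 (each basis-blade product reordered to ascending indices, repeated generators contracted through their squares):
R1 (-2 e_{1}) = -\frac{183}{5} e_{1} + 15 e_{3} - 9 e_{4} - 24 e_{5} - 6 e_{6} + \frac{5}{2} e_{123} - \frac{3}{2} e_{124} - 4 e_{125} - e_{126} - 29 e_{134} - 65 e_{135} + 4 e_{136} - \frac{37}{5} e_{145} - 14 e_{146} - \frac{162}{5} e_{156}
R1 (\frac{9}{5} e_{2}) = \frac{1647}{50} e_{2} + \frac{9}{4} e_{3} - \frac{27}{20} e_{4} - \frac{18}{5} e_{5} - \frac{9}{10} e_{6} - \frac{27}{2} e_{123} + \frac{81}{10} e_{124} + \frac{108}{5} e_{125} + \frac{27}{5} e_{126} + \frac{261}{10} e_{234} + \frac{117}{2} e_{235} - \frac{18}{5} e_{236} + \frac{333}{50} e_{245} + \frac{63}{5} e_{246} + \frac{729}{25} e_{256}
R1 (\frac{4}{3} e_{3}) = 10 e_{1} - \frac{5}{3} e_{2} + \frac{122}{5} e_{3} - \frac{58}{3} e_{4} - \frac{130}{3} e_{5} + \frac{8}{3} e_{6} + 6 e_{134} + 16 e_{135} + 4 e_{136} - e_{234} - \frac{8}{3} e_{235} - \frac{2}{3} e_{236} + \frac{74}{15} e_{345} + \frac{28}{3} e_{346} + \frac{108}{5} e_{356}
R1 (\frac{5}{4} e_{4}) = \frac{45}{8} e_{1} - \frac{15}{16} e_{2} - \frac{145}{8} e_{3} + \frac{183}{8} e_{4} + \frac{37}{8} e_{5} + \frac{35}{4} e_{6} + \frac{75}{8} e_{134} + 15 e_{145} + \frac{15}{4} e_{146} - \frac{25}{16} e_{234} - \frac{5}{2} e_{245} - \frac{5}{8} e_{246} - \frac{325}{8} e_{345} + \frac{5}{2} e_{346} + \frac{81}{4} e_{456}
R1 (-\frac{8}{5} e_{5}) = -\frac{96}{5} e_{1} + \frac{16}{5} e_{2} + 52 e_{3} + \frac{148}{25} e_{4} - \frac{732}{25} e_{5} - \frac{648}{25} e_{6} - 12 e_{135} + \frac{36}{5} e_{145} - \frac{24}{5} e_{156} + 2 e_{235} - \frac{6}{5} e_{245} + \frac{4}{5} e_{256} - \frac{116}{5} e_{345} - \frac{16}{5} e_{356} + \frac{56}{5} e_{456}
R1 (-\frac{2}{3} e_{6}) = -2 e_{1} + \frac{1}{3} e_{2} - \frac{4}{3} e_{3} + \frac{14}{3} e_{4} + \frac{54}{5} e_{5} - \frac{61}{5} e_{6} - 5 e_{136} + 3 e_{146} + 8 e_{156} + \frac{5}{6} e_{236} - \frac{1}{2} e_{246} - \frac{4}{3} e_{256} - \frac{29}{3} e_{346} - \frac{65}{3} e_{356} - \frac{37}{15} e_{456}
Summing the partial products and collecting blades:
Answer: -\frac{1687}{40} e_{1} + \frac{40643}{1200} e_{2} + \frac{8903}{120} e_{3} + \frac{2267}{600} e_{4} - \frac{50873}{600} e_{5} - \frac{10081}{300} e_{6} - 11 e_{123} + \frac{33}{5} e_{124} + \frac{88}{5} e_{125} + \frac{22}{5} e_{126} - \frac{109}{8} e_{134} - 61 e_{135} + 3 e_{136} + \frac{74}{5} e_{145} - \frac{29}{4} e_{146} - \frac{146}{5} e_{156} + \frac{1883}{80} e_{234} + \frac{347}{6} e_{235} - \frac{103}{30} e_{236} + \frac{74}{25} e_{245} + \frac{459}{40} e_{246} + \frac{2147}{75} e_{256} - \frac{7067}{120} e_{345} + \frac{13}{6} e_{346} - \frac{49}{15} e_{356} + \frac{1739}{60} e_{456}


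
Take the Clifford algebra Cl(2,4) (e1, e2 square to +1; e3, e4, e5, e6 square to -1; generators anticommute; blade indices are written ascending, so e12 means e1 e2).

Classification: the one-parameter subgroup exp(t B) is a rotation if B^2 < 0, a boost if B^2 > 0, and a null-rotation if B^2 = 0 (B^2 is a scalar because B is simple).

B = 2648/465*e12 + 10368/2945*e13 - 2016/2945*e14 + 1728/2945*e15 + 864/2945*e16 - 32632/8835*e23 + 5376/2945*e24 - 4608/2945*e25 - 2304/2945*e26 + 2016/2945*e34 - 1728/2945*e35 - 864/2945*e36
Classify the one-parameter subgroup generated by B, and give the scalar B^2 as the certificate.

B^2 term by term: the squares give (2648/465)^2*(e12)^2 + (10368/2945)^2*(e13)^2 + (-2016/2945)^2*(e14)^2 + (1728/2945)^2*(e15)^2 + (864/2945)^2*(e16)^2 + (-32632/8835)^2*(e23)^2 + (5376/2945)^2*(e24)^2 + (-4608/2945)^2*(e25)^2 + (-2304/2945)^2*(e26)^2 + (2016/2945)^2*(e34)^2 + (-1728/2945)^2*(e35)^2 + (-864/2945)^2*(e36)^2 = 7011904/216225*(-1) + 107495424/8673025*(+1) + 4064256/8673025*(+1) + 2985984/8673025*(+1) + 746496/8673025*(+1) + 1064847424/78057225*(+1) + 28901376/8673025*(+1) + 21233664/8673025*(+1) + 5308416/8673025*(+1) + 4064256/8673025*(-1) + 2985984/8673025*(-1) + 746496/8673025*(-1) = 0 (each basis 2-blade squares to minus the product of its generators' squares); cross terms between blades sharing an index anticommute and cancel; the commuting (index-disjoint) pairs give grade-4 terms 2*c*c'*(blade product), which cancel blade by blade — e1234: 3558912/456475 - 111476736/8673025 + 43857408/8673025 = 0; e1235: -3050496/456475 + 95551488/8673025 - 37592064/8673025 = 0; e1236: -1525248/456475 + 47775744/8673025 - 18796032/8673025 = 0; e1245: -18579456/8673025 + 18579456/8673025 = 0; e1246: -9289728/8673025 + 9289728/8673025 = 0; e1256: 7962624/8673025 - 7962624/8673025 = 0; e1345: -6967296/8673025 + 6967296/8673025 = 0; e1346: -3483648/8673025 + 3483648/8673025 = 0; e1356: 2985984/8673025 - 2985984/8673025 = 0; e2345: 18579456/8673025 - 18579456/8673025 = 0; e2346: 9289728/8673025 - 9289728/8673025 = 0; e2356: -7962624/8673025 + 7962624/8673025 = 0 — confirming B is simple. So B^2 = 0.
Answer: null-rotation, certificate B^2 = 0. Check the certificate: B^2 = 0, and that sign is decisive whatever form B takes.


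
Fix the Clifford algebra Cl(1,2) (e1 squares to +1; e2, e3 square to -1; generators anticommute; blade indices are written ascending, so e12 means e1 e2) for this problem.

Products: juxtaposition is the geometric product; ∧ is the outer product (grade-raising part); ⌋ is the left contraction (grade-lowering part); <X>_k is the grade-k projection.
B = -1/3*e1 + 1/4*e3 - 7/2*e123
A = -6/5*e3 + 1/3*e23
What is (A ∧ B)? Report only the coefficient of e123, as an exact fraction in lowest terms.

step 1: -2/5*e13 - 1/9*e123
Answer: -1/9


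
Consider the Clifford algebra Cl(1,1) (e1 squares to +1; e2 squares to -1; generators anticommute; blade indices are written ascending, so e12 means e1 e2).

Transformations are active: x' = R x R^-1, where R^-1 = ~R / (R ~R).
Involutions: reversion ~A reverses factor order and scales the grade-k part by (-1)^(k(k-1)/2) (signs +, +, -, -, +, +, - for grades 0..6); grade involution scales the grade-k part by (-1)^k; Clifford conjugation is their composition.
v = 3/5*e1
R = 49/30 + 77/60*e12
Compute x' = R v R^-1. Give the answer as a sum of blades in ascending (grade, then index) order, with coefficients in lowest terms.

~R = 49/30 - 77/60*e12, and R ~R = 49/48, so R^-1 = ~R / (49/48).
R v = 49/50*e1 - 77/100*e2
Answer: 317/125*e1 - 308/125*e2


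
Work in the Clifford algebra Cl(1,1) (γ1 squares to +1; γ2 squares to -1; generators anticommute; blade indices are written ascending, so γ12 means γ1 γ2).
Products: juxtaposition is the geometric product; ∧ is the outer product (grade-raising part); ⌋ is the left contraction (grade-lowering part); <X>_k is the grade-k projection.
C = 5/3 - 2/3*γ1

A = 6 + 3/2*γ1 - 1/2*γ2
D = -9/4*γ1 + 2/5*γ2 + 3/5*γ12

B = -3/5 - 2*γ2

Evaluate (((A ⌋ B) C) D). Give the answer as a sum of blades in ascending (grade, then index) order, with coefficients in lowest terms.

step 1: -23/5 - 12*γ2
step 2: -23/3 + 46/15*γ1 - 20*γ2 - 8*γ12
step 3: -37/10 + 169/20*γ1 - 1442/75*γ2 - 3628/75*γ12
Answer: -37/10 + 169/20*γ1 - 1442/75*γ2 - 3628/75*γ12


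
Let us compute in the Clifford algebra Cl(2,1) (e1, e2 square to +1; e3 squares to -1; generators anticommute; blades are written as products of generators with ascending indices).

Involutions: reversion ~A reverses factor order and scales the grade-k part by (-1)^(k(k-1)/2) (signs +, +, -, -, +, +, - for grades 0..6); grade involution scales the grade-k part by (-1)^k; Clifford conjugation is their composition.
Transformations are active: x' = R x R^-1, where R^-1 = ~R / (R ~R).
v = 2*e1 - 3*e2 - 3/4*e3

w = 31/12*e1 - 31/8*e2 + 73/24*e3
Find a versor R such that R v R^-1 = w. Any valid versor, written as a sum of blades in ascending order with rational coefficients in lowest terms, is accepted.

Here q(v) = q(w) = 199/16; the classical choice R = v + w = 55/12*e1 - 55/8*e2 + 55/24*e3 then realises v -> w under the sandwich.
Answer: 55/12*e1 - 55/8*e2 + 55/24*e3


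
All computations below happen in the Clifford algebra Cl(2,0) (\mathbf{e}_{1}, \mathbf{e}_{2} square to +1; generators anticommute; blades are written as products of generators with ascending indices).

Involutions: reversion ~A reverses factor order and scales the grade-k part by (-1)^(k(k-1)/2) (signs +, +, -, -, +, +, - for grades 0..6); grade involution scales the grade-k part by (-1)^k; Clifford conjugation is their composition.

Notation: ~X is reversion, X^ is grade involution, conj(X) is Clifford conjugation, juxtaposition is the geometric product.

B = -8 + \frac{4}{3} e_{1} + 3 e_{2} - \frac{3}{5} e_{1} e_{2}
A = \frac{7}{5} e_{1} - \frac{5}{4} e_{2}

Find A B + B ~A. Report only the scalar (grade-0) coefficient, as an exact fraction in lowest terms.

first term: -\frac{113}{60} - \frac{239}{20} e_{1} + \frac{229}{25} e_{2} + \frac{88}{15} e_{1} e_{2}
second term: -\frac{113}{60} - \frac{209}{20} e_{1} + \frac{271}{25} e_{2} - \frac{88}{15} e_{1} e_{2}
Answer: -\frac{113}{30}


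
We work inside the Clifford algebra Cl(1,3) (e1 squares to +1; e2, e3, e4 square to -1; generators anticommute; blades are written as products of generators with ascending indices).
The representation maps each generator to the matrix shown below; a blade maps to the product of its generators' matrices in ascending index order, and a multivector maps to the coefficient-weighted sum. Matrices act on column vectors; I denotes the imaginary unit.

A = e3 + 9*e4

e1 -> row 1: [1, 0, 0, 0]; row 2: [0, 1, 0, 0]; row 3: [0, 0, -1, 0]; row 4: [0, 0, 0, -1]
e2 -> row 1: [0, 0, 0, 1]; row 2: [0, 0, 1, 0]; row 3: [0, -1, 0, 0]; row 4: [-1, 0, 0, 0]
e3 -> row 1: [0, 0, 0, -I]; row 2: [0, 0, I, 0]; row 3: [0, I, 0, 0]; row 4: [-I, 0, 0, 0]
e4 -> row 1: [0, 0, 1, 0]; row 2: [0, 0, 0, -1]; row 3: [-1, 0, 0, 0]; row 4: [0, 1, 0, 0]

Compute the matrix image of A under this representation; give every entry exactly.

M = (1)*rho(e3) + (9)*rho(e4), summed entrywise:
Answer: row 1: [0, 0, 9, -I]; row 2: [0, 0, I, -9]; row 3: [-9, I, 0, 0]; row 4: [-I, 9, 0, 0]


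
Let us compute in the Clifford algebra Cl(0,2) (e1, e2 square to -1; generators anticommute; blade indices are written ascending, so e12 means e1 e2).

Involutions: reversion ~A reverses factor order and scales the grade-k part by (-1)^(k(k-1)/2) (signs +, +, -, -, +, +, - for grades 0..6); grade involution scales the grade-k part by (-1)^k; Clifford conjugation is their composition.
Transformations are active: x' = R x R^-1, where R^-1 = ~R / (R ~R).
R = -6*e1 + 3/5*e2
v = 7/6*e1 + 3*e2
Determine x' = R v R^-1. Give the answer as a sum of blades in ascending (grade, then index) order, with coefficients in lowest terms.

~R = -6*e1 + 3/5*e2, and R ~R = -909/25, so R^-1 = ~R / (-909/25).
R v = 26/5 - 187/10*e12
Answer: 111/202*e1 - 961/303*e2


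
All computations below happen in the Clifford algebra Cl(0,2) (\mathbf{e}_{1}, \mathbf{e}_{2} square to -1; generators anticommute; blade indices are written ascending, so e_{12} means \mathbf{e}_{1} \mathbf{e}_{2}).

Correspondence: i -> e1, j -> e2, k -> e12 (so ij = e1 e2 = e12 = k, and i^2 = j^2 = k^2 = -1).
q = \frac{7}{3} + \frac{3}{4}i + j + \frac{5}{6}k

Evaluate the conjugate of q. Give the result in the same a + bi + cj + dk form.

In blades: q = \frac{7}{3} + \frac{3}{4} e_{1} + e_{2} + \frac{5}{6} e_{12}.
Conjugation here is Clifford conjugation: the scalar is fixed and the grade-1 and grade-2 blades all flip sign, giving \frac{7}{3} - \frac{3}{4} e_{1} - e_{2} - \frac{5}{6} e_{12}; translating back:
Answer: \frac{7}{3} - \frac{3}{4}i - j - \frac{5}{6}k


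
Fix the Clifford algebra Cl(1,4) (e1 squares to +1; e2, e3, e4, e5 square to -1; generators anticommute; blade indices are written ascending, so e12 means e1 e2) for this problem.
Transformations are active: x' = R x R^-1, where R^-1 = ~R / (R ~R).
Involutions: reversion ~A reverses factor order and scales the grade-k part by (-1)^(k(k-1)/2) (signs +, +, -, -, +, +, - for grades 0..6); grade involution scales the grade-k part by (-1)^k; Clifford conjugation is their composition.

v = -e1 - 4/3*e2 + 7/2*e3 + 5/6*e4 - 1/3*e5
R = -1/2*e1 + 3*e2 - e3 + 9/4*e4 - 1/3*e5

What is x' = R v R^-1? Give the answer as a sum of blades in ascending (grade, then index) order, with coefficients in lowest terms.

~R = -1/2*e1 + 3*e2 - e3 + 9/4*e4 - 1/3*e5, and R ~R = -2149/144, so R^-1 = ~R / (-2149/144).
R v = 433/72 + 11/3*e12 - 11/4*e13 + 11/6*e14 - 1/6*e15 + 55/6*e23 + 11/2*e24 - 13/9*e25 - 209/24*e34 + 3/2*e35 - 17/36*e45
Answer: 3015/2149*e1 - 6992/6447*e2 - 11579/4298*e3 - 34127/12894*e4 + 3881/6447*e5


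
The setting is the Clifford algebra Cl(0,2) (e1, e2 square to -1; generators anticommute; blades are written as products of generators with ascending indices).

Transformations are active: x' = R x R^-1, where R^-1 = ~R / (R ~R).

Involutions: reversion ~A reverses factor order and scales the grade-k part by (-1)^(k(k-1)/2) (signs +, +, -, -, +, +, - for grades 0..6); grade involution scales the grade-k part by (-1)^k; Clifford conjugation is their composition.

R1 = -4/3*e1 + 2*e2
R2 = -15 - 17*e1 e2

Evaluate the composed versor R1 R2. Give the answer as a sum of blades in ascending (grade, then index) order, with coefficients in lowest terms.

Distribute over the terms of R1 (each basis-blade product reordered to ascending indices, repeated generators contracted through their squares):
(-4/3*e1) R2 = 20*e1 - 68/3*e2
(2*e2) R2 = -34*e1 - 30*e2
Summing the partial products and collecting blades:
Answer: -14*e1 - 158/3*e2
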